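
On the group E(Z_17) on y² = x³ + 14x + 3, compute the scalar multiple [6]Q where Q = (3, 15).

Double-and-add on 6 = (110)₂. Start with Q = (3, 15) for the leading 1-bit.
double: tangent at (3, 15): λ = (3·3² + 14)/(2·15) ≡ 7/13. 13⁻¹ ≡ 4 (mod 17), so λ ≡ 7·4 ≡ 11.
  x = λ² - 3 - 3 = 121 - 6 ≡ 13; y = λ·(3 - 13) - 15 ≡ 11. → (13, 11)
add Q: (13, 11) + (3, 15). λ = (15 - 11)/(3 - 13) ≡ 4/7 mod 17. 7⁻¹ ≡ 5 (mod 17) since 7·5 = 35 ≡ 1, so λ ≡ 3.
  x = λ² - 13 - 3 = 9 - 16 ≡ 10; y = λ·(13 - 10) - 11 ≡ 15. → (10, 15)
double: tangent at (10, 15): λ = (3·10² + 14)/(2·15) ≡ 8/13. 13⁻¹ ≡ 4 (mod 17) since 13·4 = 52 ≡ 1, so λ ≡ 8·4 ≡ 15.
  x = λ² - 10 - 10 = 225 - 20 ≡ 1; y = λ·(10 - 1) - 15 ≡ 1. → (1, 1)

(1, 1)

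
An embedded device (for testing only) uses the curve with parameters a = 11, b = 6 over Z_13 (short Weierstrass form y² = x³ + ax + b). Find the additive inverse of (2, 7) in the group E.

-(2, 7) = (2, -7 mod 13) = (2, 6).

(2, 6)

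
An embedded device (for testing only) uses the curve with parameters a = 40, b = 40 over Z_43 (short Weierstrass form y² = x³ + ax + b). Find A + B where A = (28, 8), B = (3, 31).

(35, 38)

(28, 8) + (3, 31). λ = (31 - 8)/(3 - 28) ≡ 23/18 mod 43. 18⁻¹ ≡ 12 (mod 43), so λ ≡ 18.
  x = λ² - 28 - 3 = 324 - 31 ≡ 35; y = λ·(28 - 35) - 8 ≡ 38. → (35, 38)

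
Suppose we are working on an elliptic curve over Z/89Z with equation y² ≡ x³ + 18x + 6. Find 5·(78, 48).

Write P = (78, 48).
Double-and-add on 5 = (101)₂. Start with P = (78, 48) for the leading 1-bit.
double: tangent at (78, 48): λ = (3·78² + 18)/(2·48) ≡ 25/7. 7⁻¹ ≡ 51 (mod 89) since 7·51 = 357 ≡ 1, so λ ≡ 25·51 ≡ 29.
  x = λ² - 78 - 78 = 841 - 156 ≡ 62; y = λ·(78 - 62) - 48 ≡ 60. → (62, 60)
double: tangent at (62, 60): λ = (3·62² + 18)/(2·60) ≡ 69/31. 31⁻¹ ≡ 23 (mod 89), so λ ≡ 69·23 ≡ 74.
  x = λ² - 62 - 62 = 5476 - 124 ≡ 12; y = λ·(62 - 12) - 60 ≡ 80. → (12, 80)
add P: (12, 80) + (78, 48). λ = (48 - 80)/(78 - 12) ≡ 57/66 mod 89. 66⁻¹ ≡ 58 (mod 89), so λ ≡ 13.
  x = λ² - 12 - 78 = 169 - 90 ≡ 79; y = λ·(12 - 79) - 80 ≡ 28. → (79, 28)

(79, 28)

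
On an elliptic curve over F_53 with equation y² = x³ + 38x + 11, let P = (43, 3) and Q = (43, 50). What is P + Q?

The two points share x = 43 and their y-coordinates satisfy 3 + 50 ≡ 0 (mod 53), so they are inverses. Their sum is 𝒪.

O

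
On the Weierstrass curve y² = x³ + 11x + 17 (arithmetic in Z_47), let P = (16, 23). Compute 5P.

Double-and-add on 5 = (101)₂. Start with P = (16, 23) for the leading 1-bit.
double: tangent at (16, 23): λ = (3·16² + 11)/(2·23) ≡ 27/46. 46⁻¹ ≡ 46 (mod 47), so λ ≡ 27·46 ≡ 20.
  x = λ² - 16 - 16 = 400 - 32 ≡ 39; y = λ·(16 - 39) - 23 ≡ 34. → (39, 34)
double: tangent at (39, 34): λ = (3·39² + 11)/(2·34) ≡ 15/21. 21⁻¹ ≡ 9 (mod 47) since 21·9 = 189 ≡ 1, so λ ≡ 15·9 ≡ 41.
  x = λ² - 39 - 39 = 1681 - 78 ≡ 5; y = λ·(39 - 5) - 34 ≡ 44. → (5, 44)
add P: (5, 44) + (16, 23). λ = (23 - 44)/(16 - 5) ≡ 26/11 mod 47. 11⁻¹ ≡ 30 (mod 47) since 11·30 = 330 ≡ 1, so λ ≡ 28.
  x = λ² - 5 - 16 = 784 - 21 ≡ 11; y = λ·(5 - 11) - 44 ≡ 23. → (11, 23)

(11, 23)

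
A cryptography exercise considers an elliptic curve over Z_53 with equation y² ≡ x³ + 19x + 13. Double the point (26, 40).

tangent at (26, 40): λ = (3·26² + 19)/(2·40) ≡ 33/27. 27⁻¹ ≡ 2 (mod 53), so λ ≡ 33·2 ≡ 13.
  x = λ² - 26 - 26 = 169 - 52 ≡ 11; y = λ·(26 - 11) - 40 ≡ 49. → (11, 49)

(11, 49)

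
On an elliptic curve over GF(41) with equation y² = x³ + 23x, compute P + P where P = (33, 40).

tangent at (33, 40): λ = (3·33² + 23)/(2·40) ≡ 10/39. 39⁻¹ ≡ 20 (mod 41), so λ ≡ 10·20 ≡ 36.
  x = λ² - 33 - 33 = 1296 - 66 ≡ 0; y = λ·(33 - 0) - 40 ≡ 0. → (0, 0)

(0, 0)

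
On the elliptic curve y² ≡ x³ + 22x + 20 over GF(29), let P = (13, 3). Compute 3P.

Repeated addition: build up to 3P.
2P: tangent at (13, 3): λ = (3·13² + 22)/(2·3) ≡ 7/6. 6⁻¹ ≡ 5 (mod 29) since 6·5 = 30 ≡ 1, so λ ≡ 7·5 ≡ 6.
  x = λ² - 13 - 13 = 36 - 26 ≡ 10; y = λ·(13 - 10) - 3 ≡ 15. → (10, 15)
3P: (10, 15) + (13, 3). λ = (3 - 15)/(13 - 10) ≡ 17/3 mod 29. 3⁻¹ ≡ 10 (mod 29) since 3·10 = 30 ≡ 1, so λ ≡ 25.
  x = λ² - 10 - 13 = 625 - 23 ≡ 22; y = λ·(10 - 22) - 15 ≡ 4. → (22, 4)

(22, 4)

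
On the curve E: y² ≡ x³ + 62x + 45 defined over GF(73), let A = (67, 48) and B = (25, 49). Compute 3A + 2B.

First 3A:
Repeated addition: build up to 3A.
2A: tangent at (67, 48): λ = (3·67² + 62)/(2·48) ≡ 24/23. 23⁻¹ ≡ 54 (mod 73) since 23·54 = 1242 ≡ 1, so λ ≡ 24·54 ≡ 55.
  x = λ² - 67 - 67 = 3025 - 134 ≡ 44; y = λ·(67 - 44) - 48 ≡ 49. → (44, 49)
3A: (44, 49) + (67, 48). λ = (48 - 49)/(67 - 44) ≡ 72/23 mod 73. 23⁻¹ ≡ 54 (mod 73), so λ ≡ 19.
  x = λ² - 44 - 67 = 361 - 111 ≡ 31; y = λ·(44 - 31) - 49 ≡ 52. → (31, 52)
3A = (31, 52).
Next 2B:
Repeated addition: build up to 2B.
2B: tangent at (25, 49): λ = (3·25² + 62)/(2·49) ≡ 39/25. 25⁻¹ ≡ 38 (mod 73), so λ ≡ 39·38 ≡ 22.
  x = λ² - 25 - 25 = 484 - 50 ≡ 69; y = λ·(25 - 69) - 49 ≡ 5. → (69, 5)
2B = (69, 5).
Finally 3A + 2B:
(31, 52) + (69, 5). λ = (5 - 52)/(69 - 31) ≡ 26/38 mod 73. 38⁻¹ ≡ 25 (mod 73) since 38·25 = 950 ≡ 1, so λ ≡ 66.
  x = λ² - 31 - 69 = 4356 - 100 ≡ 22; y = λ·(31 - 22) - 52 ≡ 31. → (22, 31)

(22, 31)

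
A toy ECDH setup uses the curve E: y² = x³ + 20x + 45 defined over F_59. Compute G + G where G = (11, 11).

tangent at (11, 11): λ = (3·11² + 20)/(2·11) ≡ 29/22. 22⁻¹ ≡ 51 (mod 59) since 22·51 = 1122 ≡ 1, so λ ≡ 29·51 ≡ 4.
  x = λ² - 11 - 11 = 16 - 22 ≡ 53; y = λ·(11 - 53) - 11 ≡ 57. → (53, 57)

(53, 57)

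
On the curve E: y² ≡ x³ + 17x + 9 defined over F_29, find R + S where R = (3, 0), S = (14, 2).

(3, 0) + (14, 2). λ = (2 - 0)/(14 - 3) ≡ 2/11 mod 29. 11⁻¹ ≡ 8 (mod 29) since 11·8 = 88 ≡ 1, so λ ≡ 16.
  x = λ² - 3 - 14 = 256 - 17 ≡ 7; y = λ·(3 - 7) - 0 ≡ 23. → (7, 23)

(7, 23)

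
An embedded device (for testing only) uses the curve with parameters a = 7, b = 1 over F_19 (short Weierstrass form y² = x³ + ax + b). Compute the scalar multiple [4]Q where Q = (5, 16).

(0, 1)

Repeated addition: build up to 4Q.
2Q: tangent at (5, 16): λ = (3·5² + 7)/(2·16) ≡ 6/13. 13⁻¹ ≡ 3 (mod 19), so λ ≡ 6·3 ≡ 18.
  x = λ² - 5 - 5 = 324 - 10 ≡ 10; y = λ·(5 - 10) - 16 ≡ 8. → (10, 8)
3Q: (10, 8) + (5, 16). λ = (16 - 8)/(5 - 10) ≡ 8/14 mod 19. 14⁻¹ ≡ 15 (mod 19) since 14·15 = 210 ≡ 1, so λ ≡ 6.
  x = λ² - 10 - 5 = 36 - 15 ≡ 2; y = λ·(10 - 2) - 8 ≡ 2. → (2, 2)
4Q: (2, 2) + (5, 16). λ = (16 - 2)/(5 - 2) ≡ 14/3 mod 19. 3⁻¹ ≡ 13 (mod 19), so λ ≡ 11.
  x = λ² - 2 - 5 = 121 - 7 ≡ 0; y = λ·(2 - 0) - 2 ≡ 1. → (0, 1)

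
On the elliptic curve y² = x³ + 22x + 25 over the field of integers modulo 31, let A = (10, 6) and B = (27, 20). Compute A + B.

(26, 10)

(10, 6) + (27, 20). λ = (20 - 6)/(27 - 10) ≡ 14/17 mod 31. 17⁻¹ ≡ 11 (mod 31), so λ ≡ 30.
  x = λ² - 10 - 27 = 900 - 37 ≡ 26; y = λ·(10 - 26) - 6 ≡ 10. → (26, 10)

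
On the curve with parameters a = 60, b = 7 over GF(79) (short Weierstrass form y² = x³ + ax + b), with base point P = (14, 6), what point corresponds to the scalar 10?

(33, 2)

Repeated addition: build up to 10P.
2P: tangent at (14, 6): λ = (3·14² + 60)/(2·6) ≡ 16/12. 12⁻¹ ≡ 33 (mod 79), so λ ≡ 16·33 ≡ 54.
  x = λ² - 14 - 14 = 2916 - 28 ≡ 44; y = λ·(14 - 44) - 6 ≡ 33. → (44, 33)
3P: (44, 33) + (14, 6). λ = (6 - 33)/(14 - 44) ≡ 52/49 mod 79. 49⁻¹ ≡ 50 (mod 79) since 49·50 = 2450 ≡ 1, so λ ≡ 72.
  x = λ² - 44 - 14 = 5184 - 58 ≡ 70; y = λ·(44 - 70) - 33 ≡ 70. → (70, 70)
4P: (70, 70) + (14, 6). λ = (6 - 70)/(14 - 70) ≡ 15/23 mod 79. 23⁻¹ ≡ 55 (mod 79), so λ ≡ 35.
  x = λ² - 70 - 14 = 1225 - 84 ≡ 35; y = λ·(70 - 35) - 70 ≡ 49. → (35, 49)
5P: (35, 49) + (14, 6). λ = (6 - 49)/(14 - 35) ≡ 36/58 mod 79. 58⁻¹ ≡ 15 (mod 79), so λ ≡ 66.
  x = λ² - 35 - 14 = 4356 - 49 ≡ 41; y = λ·(35 - 41) - 49 ≡ 29. → (41, 29)
6P: (41, 29) + (14, 6). λ = (6 - 29)/(14 - 41) ≡ 56/52 mod 79. 52⁻¹ ≡ 38 (mod 79), so λ ≡ 74.
  x = λ² - 41 - 14 = 5476 - 55 ≡ 49; y = λ·(41 - 49) - 29 ≡ 11. → (49, 11)
7P: (49, 11) + (14, 6). λ = (6 - 11)/(14 - 49) ≡ 74/44 mod 79. 44⁻¹ ≡ 9 (mod 79), so λ ≡ 34.
  x = λ² - 49 - 14 = 1156 - 63 ≡ 66; y = λ·(49 - 66) - 11 ≡ 43. → (66, 43)
8P: (66, 43) + (14, 6). λ = (6 - 43)/(14 - 66) ≡ 42/27 mod 79. 27⁻¹ ≡ 41 (mod 79), so λ ≡ 63.
  x = λ² - 66 - 14 = 3969 - 80 ≡ 18; y = λ·(66 - 18) - 43 ≡ 58. → (18, 58)
9P: (18, 58) + (14, 6). λ = (6 - 58)/(14 - 18) ≡ 27/75 mod 79. 75⁻¹ ≡ 59 (mod 79), so λ ≡ 13.
  x = λ² - 18 - 14 = 169 - 32 ≡ 58; y = λ·(18 - 58) - 58 ≡ 54. → (58, 54)
10P: (58, 54) + (14, 6). λ = (6 - 54)/(14 - 58) ≡ 31/35 mod 79. 35⁻¹ ≡ 70 (mod 79), so λ ≡ 37.
  x = λ² - 58 - 14 = 1369 - 72 ≡ 33; y = λ·(58 - 33) - 54 ≡ 2. → (33, 2)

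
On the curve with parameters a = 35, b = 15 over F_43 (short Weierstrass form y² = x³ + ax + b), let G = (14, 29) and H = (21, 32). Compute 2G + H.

First 2G:
Repeated addition: build up to 2G.
2G: tangent at (14, 29): λ = (3·14² + 35)/(2·29) ≡ 21/15. 15⁻¹ ≡ 23 (mod 43), so λ ≡ 21·23 ≡ 10.
  x = λ² - 14 - 14 = 100 - 28 ≡ 29; y = λ·(14 - 29) - 29 ≡ 36. → (29, 36)
2G = (29, 36).
Finally 2G + H:
(29, 36) + (21, 32). λ = (32 - 36)/(21 - 29) ≡ 39/35 mod 43. 35⁻¹ ≡ 16 (mod 43) since 35·16 = 560 ≡ 1, so λ ≡ 22.
  x = λ² - 29 - 21 = 484 - 50 ≡ 4; y = λ·(29 - 4) - 36 ≡ 41. → (4, 41)

(4, 41)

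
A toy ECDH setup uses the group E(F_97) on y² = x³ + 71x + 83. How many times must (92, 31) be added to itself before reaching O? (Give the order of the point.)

5

2P: tangent at (92, 31): λ = (3·92² + 71)/(2·31) ≡ 49/62. 62⁻¹ ≡ 36 (mod 97), so λ ≡ 49·36 ≡ 18.
  x = λ² - 92 - 92 = 324 - 184 ≡ 43; y = λ·(92 - 43) - 31 ≡ 75. → (43, 75)
3P: (43, 75) + (92, 31). λ = (31 - 75)/(92 - 43) ≡ 53/49 mod 97. 49⁻¹ ≡ 2 (mod 97), so λ ≡ 9.
  x = λ² - 43 - 92 = 81 - 135 ≡ 43; y = λ·(43 - 43) - 75 ≡ 22. → (43, 22)
4P: (43, 22) + (92, 31). λ = (31 - 22)/(92 - 43) ≡ 9/49 mod 97. 49⁻¹ ≡ 2 (mod 97) since 49·2 = 98 ≡ 1, so λ ≡ 18.
  x = λ² - 43 - 92 = 324 - 135 ≡ 92; y = λ·(43 - 92) - 22 ≡ 66. → (92, 66)
5P: (92, 66) + (92, 31): same x and y₁ ≡ -y₂, so the sum is O.
5P = O, so the order is 5.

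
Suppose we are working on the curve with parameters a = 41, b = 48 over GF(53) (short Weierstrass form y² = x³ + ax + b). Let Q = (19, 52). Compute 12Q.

(47, 40)

Repeated addition: build up to 12Q.
2Q: tangent at (19, 52): λ = (3·19² + 41)/(2·52) ≡ 11/51. 51⁻¹ ≡ 26 (mod 53), so λ ≡ 11·26 ≡ 21.
  x = λ² - 19 - 19 = 441 - 38 ≡ 32; y = λ·(19 - 32) - 52 ≡ 46. → (32, 46)
3Q: (32, 46) + (19, 52). λ = (52 - 46)/(19 - 32) ≡ 6/40 mod 53. 40⁻¹ ≡ 4 (mod 53), so λ ≡ 24.
  x = λ² - 32 - 19 = 576 - 51 ≡ 48; y = λ·(32 - 48) - 46 ≡ 47. → (48, 47)
4Q: (48, 47) + (19, 52). λ = (52 - 47)/(19 - 48) ≡ 5/24 mod 53. 24⁻¹ ≡ 42 (mod 53) since 24·42 = 1008 ≡ 1, so λ ≡ 51.
  x = λ² - 48 - 19 = 2601 - 67 ≡ 43; y = λ·(48 - 43) - 47 ≡ 49. → (43, 49)
5Q: (43, 49) + (19, 52). λ = (52 - 49)/(19 - 43) ≡ 3/29 mod 53. 29⁻¹ ≡ 11 (mod 53), so λ ≡ 33.
  x = λ² - 43 - 19 = 1089 - 62 ≡ 20; y = λ·(43 - 20) - 49 ≡ 21. → (20, 21)
6Q: (20, 21) + (19, 52). λ = (52 - 21)/(19 - 20) ≡ 31/52 mod 53. 52⁻¹ ≡ 52 (mod 53), so λ ≡ 22.
  x = λ² - 20 - 19 = 484 - 39 ≡ 21; y = λ·(20 - 21) - 21 ≡ 10. → (21, 10)
7Q: (21, 10) + (19, 52). λ = (52 - 10)/(19 - 21) ≡ 42/51 mod 53. 51⁻¹ ≡ 26 (mod 53), so λ ≡ 32.
  x = λ² - 21 - 19 = 1024 - 40 ≡ 30; y = λ·(21 - 30) - 10 ≡ 20. → (30, 20)
8Q: (30, 20) + (19, 52). λ = (52 - 20)/(19 - 30) ≡ 32/42 mod 53. 42⁻¹ ≡ 24 (mod 53), so λ ≡ 26.
  x = λ² - 30 - 19 = 676 - 49 ≡ 44; y = λ·(30 - 44) - 20 ≡ 40. → (44, 40)
9Q: (44, 40) + (19, 52). λ = (52 - 40)/(19 - 44) ≡ 12/28 mod 53. 28⁻¹ ≡ 36 (mod 53) since 28·36 = 1008 ≡ 1, so λ ≡ 8.
  x = λ² - 44 - 19 = 64 - 63 ≡ 1; y = λ·(44 - 1) - 40 ≡ 39. → (1, 39)
10Q: (1, 39) + (19, 52). λ = (52 - 39)/(19 - 1) ≡ 13/18 mod 53. 18⁻¹ ≡ 3 (mod 53) since 18·3 = 54 ≡ 1, so λ ≡ 39.
  x = λ² - 1 - 19 = 1521 - 20 ≡ 17; y = λ·(1 - 17) - 39 ≡ 26. → (17, 26)
11Q: (17, 26) + (19, 52). λ = (52 - 26)/(19 - 17) ≡ 26/2 mod 53. 2⁻¹ ≡ 27 (mod 53), so λ ≡ 13.
  x = λ² - 17 - 19 = 169 - 36 ≡ 27; y = λ·(17 - 27) - 26 ≡ 3. → (27, 3)
12Q: (27, 3) + (19, 52). λ = (52 - 3)/(19 - 27) ≡ 49/45 mod 53. 45⁻¹ ≡ 33 (mod 53) since 45·33 = 1485 ≡ 1, so λ ≡ 27.
  x = λ² - 27 - 19 = 729 - 46 ≡ 47; y = λ·(27 - 47) - 3 ≡ 40. → (47, 40)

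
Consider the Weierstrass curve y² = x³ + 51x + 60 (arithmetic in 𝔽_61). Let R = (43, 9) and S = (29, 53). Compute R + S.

(43, 9) + (29, 53). λ = (53 - 9)/(29 - 43) ≡ 44/47 mod 61. 47⁻¹ ≡ 13 (mod 61), so λ ≡ 23.
  x = λ² - 43 - 29 = 529 - 72 ≡ 30; y = λ·(43 - 30) - 9 ≡ 46. → (30, 46)

(30, 46)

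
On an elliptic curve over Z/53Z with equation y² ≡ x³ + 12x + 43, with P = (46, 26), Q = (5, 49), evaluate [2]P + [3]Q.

First 2P:
Repeated addition: build up to 2P.
2P: tangent at (46, 26): λ = (3·46² + 12)/(2·26) ≡ 0/52. 52⁻¹ ≡ 52 (mod 53), so λ ≡ 0·52 ≡ 0.
  x = λ² - 46 - 46 = 0 - 92 ≡ 14; y = λ·(46 - 14) - 26 ≡ 27. → (14, 27)
2P = (14, 27).
Next 3Q:
Repeated addition: build up to 3Q.
2Q: tangent at (5, 49): λ = (3·5² + 12)/(2·49) ≡ 34/45. 45⁻¹ ≡ 33 (mod 53) since 45·33 = 1485 ≡ 1, so λ ≡ 34·33 ≡ 9.
  x = λ² - 5 - 5 = 81 - 10 ≡ 18; y = λ·(5 - 18) - 49 ≡ 46. → (18, 46)
3Q: (18, 46) + (5, 49). λ = (49 - 46)/(5 - 18) ≡ 3/40 mod 53. 40⁻¹ ≡ 4 (mod 53), so λ ≡ 12.
  x = λ² - 18 - 5 = 144 - 23 ≡ 15; y = λ·(18 - 15) - 46 ≡ 43. → (15, 43)
3Q = (15, 43).
Finally 2P + 3Q:
(14, 27) + (15, 43). λ = (43 - 27)/(15 - 14) ≡ 16/1 mod 53. 1⁻¹ ≡ 1 (mod 53), so λ ≡ 16.
  x = λ² - 14 - 15 = 256 - 29 ≡ 15; y = λ·(14 - 15) - 27 ≡ 10. → (15, 10)

(15, 10)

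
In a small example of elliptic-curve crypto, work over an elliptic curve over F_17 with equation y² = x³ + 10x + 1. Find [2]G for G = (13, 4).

tangent at (13, 4): λ = (3·13² + 10)/(2·4) ≡ 7/8. 8⁻¹ ≡ 15 (mod 17), so λ ≡ 7·15 ≡ 3.
  x = λ² - 13 - 13 = 9 - 26 ≡ 0; y = λ·(13 - 0) - 4 ≡ 1. → (0, 1)

(0, 1)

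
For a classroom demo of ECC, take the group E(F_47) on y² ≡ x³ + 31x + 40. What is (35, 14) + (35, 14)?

(27, 31)

tangent at (35, 14): λ = (3·35² + 31)/(2·14) ≡ 40/28. 28⁻¹ ≡ 42 (mod 47) since 28·42 = 1176 ≡ 1, so λ ≡ 40·42 ≡ 35.
  x = λ² - 35 - 35 = 1225 - 70 ≡ 27; y = λ·(35 - 27) - 14 ≡ 31. → (27, 31)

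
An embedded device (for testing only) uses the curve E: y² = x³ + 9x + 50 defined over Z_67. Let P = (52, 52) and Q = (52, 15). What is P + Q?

The two points share x = 52 and their y-coordinates satisfy 52 + 15 ≡ 0 (mod 67), so they are inverses. Their sum is ∞.

O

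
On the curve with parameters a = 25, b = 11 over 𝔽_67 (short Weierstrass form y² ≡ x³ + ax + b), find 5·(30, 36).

(62, 30)

Write G = (30, 36).
Repeated addition: build up to 5G.
2G: tangent at (30, 36): λ = (3·30² + 25)/(2·36) ≡ 45/5. 5⁻¹ ≡ 27 (mod 67), so λ ≡ 45·27 ≡ 9.
  x = λ² - 30 - 30 = 81 - 60 ≡ 21; y = λ·(30 - 21) - 36 ≡ 45. → (21, 45)
3G: (21, 45) + (30, 36). λ = (36 - 45)/(30 - 21) ≡ 58/9 mod 67. 9⁻¹ ≡ 15 (mod 67) since 9·15 = 135 ≡ 1, so λ ≡ 66.
  x = λ² - 21 - 30 = 4356 - 51 ≡ 17; y = λ·(21 - 17) - 45 ≡ 18. → (17, 18)
4G: (17, 18) + (30, 36). λ = (36 - 18)/(30 - 17) ≡ 18/13 mod 67. 13⁻¹ ≡ 31 (mod 67), so λ ≡ 22.
  x = λ² - 17 - 30 = 484 - 47 ≡ 35; y = λ·(17 - 35) - 18 ≡ 55. → (35, 55)
5G: (35, 55) + (30, 36). λ = (36 - 55)/(30 - 35) ≡ 48/62 mod 67. 62⁻¹ ≡ 40 (mod 67) since 62·40 = 2480 ≡ 1, so λ ≡ 44.
  x = λ² - 35 - 30 = 1936 - 65 ≡ 62; y = λ·(35 - 62) - 55 ≡ 30. → (62, 30)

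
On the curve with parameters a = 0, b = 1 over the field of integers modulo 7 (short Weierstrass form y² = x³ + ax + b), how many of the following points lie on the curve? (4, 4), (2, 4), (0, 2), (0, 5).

2

(4, 4): 4² ≡ 2, rhs ≡ 2 → on.
(2, 4): 4² ≡ 2, rhs ≡ 2 → on.
(0, 2): 2² ≡ 4, rhs ≡ 1 → off.
(0, 5): 5² ≡ 4, rhs ≡ 1 → off.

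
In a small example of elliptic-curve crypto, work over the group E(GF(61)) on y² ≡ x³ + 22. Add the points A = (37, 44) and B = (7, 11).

(37, 44) + (7, 11). λ = (11 - 44)/(7 - 37) ≡ 28/31 mod 61. 31⁻¹ ≡ 2 (mod 61), so λ ≡ 56.
  x = λ² - 37 - 7 = 3136 - 44 ≡ 42; y = λ·(37 - 42) - 44 ≡ 42. → (42, 42)

(42, 42)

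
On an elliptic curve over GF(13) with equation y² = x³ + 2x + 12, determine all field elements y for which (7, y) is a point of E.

x³ + 2x + 12 = 369 ≡ 5 (mod 13).
5 is a non-residue mod 13; no y exists.

none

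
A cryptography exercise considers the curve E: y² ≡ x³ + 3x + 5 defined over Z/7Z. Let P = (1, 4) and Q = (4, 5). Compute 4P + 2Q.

(6, 6)

First 4P:
Repeated addition: build up to 4P.
2P: tangent at (1, 4): λ = (3·1² + 3)/(2·4) ≡ 6/1. 1⁻¹ ≡ 1 (mod 7), so λ ≡ 6·1 ≡ 6.
  x = λ² - 1 - 1 = 36 - 2 ≡ 6; y = λ·(1 - 6) - 4 ≡ 1. → (6, 1)
3P: (6, 1) + (1, 4). λ = (4 - 1)/(1 - 6) ≡ 3/2 mod 7. 2⁻¹ ≡ 4 (mod 7) since 2·4 = 8 ≡ 1, so λ ≡ 5.
  x = λ² - 6 - 1 = 25 - 7 ≡ 4; y = λ·(6 - 4) - 1 ≡ 2. → (4, 2)
4P: (4, 2) + (1, 4). λ = (4 - 2)/(1 - 4) ≡ 2/4 mod 7. 4⁻¹ ≡ 2 (mod 7), so λ ≡ 4.
  x = λ² - 4 - 1 = 16 - 5 ≡ 4; y = λ·(4 - 4) - 2 ≡ 5. → (4, 5)
4P = (4, 5).
Next 2Q:
Repeated addition: build up to 2Q.
2Q: tangent at (4, 5): λ = (3·4² + 3)/(2·5) ≡ 2/3. 3⁻¹ ≡ 5 (mod 7), so λ ≡ 2·5 ≡ 3.
  x = λ² - 4 - 4 = 9 - 8 ≡ 1; y = λ·(4 - 1) - 5 ≡ 4. → (1, 4)
2Q = (1, 4).
Finally 4P + 2Q:
(4, 5) + (1, 4). λ = (4 - 5)/(1 - 4) ≡ 6/4 mod 7. 4⁻¹ ≡ 2 (mod 7) since 4·2 = 8 ≡ 1, so λ ≡ 5.
  x = λ² - 4 - 1 = 25 - 5 ≡ 6; y = λ·(4 - 6) - 5 ≡ 6. → (6, 6)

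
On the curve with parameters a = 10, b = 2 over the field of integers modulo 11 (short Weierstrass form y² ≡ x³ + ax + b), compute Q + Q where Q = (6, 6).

tangent at (6, 6): λ = (3·6² + 10)/(2·6) ≡ 8/1. 1⁻¹ ≡ 1 (mod 11), so λ ≡ 8·1 ≡ 8.
  x = λ² - 6 - 6 = 64 - 12 ≡ 8; y = λ·(6 - 8) - 6 ≡ 0. → (8, 0)

(8, 0)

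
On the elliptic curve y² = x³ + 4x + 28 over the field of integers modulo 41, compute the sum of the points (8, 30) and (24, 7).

(25, 38)

(8, 30) + (24, 7). λ = (7 - 30)/(24 - 8) ≡ 18/16 mod 41. 16⁻¹ ≡ 18 (mod 41), so λ ≡ 37.
  x = λ² - 8 - 24 = 1369 - 32 ≡ 25; y = λ·(8 - 25) - 30 ≡ 38. → (25, 38)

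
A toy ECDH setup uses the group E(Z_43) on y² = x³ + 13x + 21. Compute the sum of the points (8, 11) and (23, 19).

(27, 19)

(8, 11) + (23, 19). λ = (19 - 11)/(23 - 8) ≡ 8/15 mod 43. 15⁻¹ ≡ 23 (mod 43) since 15·23 = 345 ≡ 1, so λ ≡ 12.
  x = λ² - 8 - 23 = 144 - 31 ≡ 27; y = λ·(8 - 27) - 11 ≡ 19. → (27, 19)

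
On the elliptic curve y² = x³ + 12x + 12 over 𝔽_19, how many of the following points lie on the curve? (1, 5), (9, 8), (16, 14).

(1, 5): 5² ≡ 6, rhs ≡ 6 → on.
(9, 8): 8² ≡ 7, rhs ≡ 13 → off.
(16, 14): 14² ≡ 6, rhs ≡ 6 → on.

2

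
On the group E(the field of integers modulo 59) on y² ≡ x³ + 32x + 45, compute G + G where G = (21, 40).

tangent at (21, 40): λ = (3·21² + 32)/(2·40) ≡ 57/21. 21⁻¹ ≡ 45 (mod 59), so λ ≡ 57·45 ≡ 28.
  x = λ² - 21 - 21 = 784 - 42 ≡ 34; y = λ·(21 - 34) - 40 ≡ 9. → (34, 9)

(34, 9)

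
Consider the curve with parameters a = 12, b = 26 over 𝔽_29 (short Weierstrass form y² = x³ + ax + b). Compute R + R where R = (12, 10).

(6, 13)

tangent at (12, 10): λ = (3·12² + 12)/(2·10) ≡ 9/20. 20⁻¹ ≡ 16 (mod 29) since 20·16 = 320 ≡ 1, so λ ≡ 9·16 ≡ 28.
  x = λ² - 12 - 12 = 784 - 24 ≡ 6; y = λ·(12 - 6) - 10 ≡ 13. → (6, 13)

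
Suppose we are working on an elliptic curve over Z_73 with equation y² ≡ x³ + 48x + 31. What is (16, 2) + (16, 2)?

(47, 25)

tangent at (16, 2): λ = (3·16² + 48)/(2·2) ≡ 13/4. 4⁻¹ ≡ 55 (mod 73) since 4·55 = 220 ≡ 1, so λ ≡ 13·55 ≡ 58.
  x = λ² - 16 - 16 = 3364 - 32 ≡ 47; y = λ·(16 - 47) - 2 ≡ 25. → (47, 25)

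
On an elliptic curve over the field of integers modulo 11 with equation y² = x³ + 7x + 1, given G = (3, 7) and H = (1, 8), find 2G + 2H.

First 2G:
Repeated addition: build up to 2G.
2G: tangent at (3, 7): λ = (3·3² + 7)/(2·7) ≡ 1/3. 3⁻¹ ≡ 4 (mod 11), so λ ≡ 1·4 ≡ 4.
  x = λ² - 3 - 3 = 16 - 6 ≡ 10; y = λ·(3 - 10) - 7 ≡ 9. → (10, 9)
2G = (10, 9).
Next 2H:
Repeated addition: build up to 2H.
2H: tangent at (1, 8): λ = (3·1² + 7)/(2·8) ≡ 10/5. 5⁻¹ ≡ 9 (mod 11), so λ ≡ 10·9 ≡ 2.
  x = λ² - 1 - 1 = 4 - 2 ≡ 2; y = λ·(1 - 2) - 8 ≡ 1. → (2, 1)
2H = (2, 1).
Finally 2G + 2H:
(10, 9) + (2, 1). λ = (1 - 9)/(2 - 10) ≡ 3/3 mod 11. 3⁻¹ ≡ 4 (mod 11), so λ ≡ 1.
  x = λ² - 10 - 2 = 1 - 12 ≡ 0; y = λ·(10 - 0) - 9 ≡ 1. → (0, 1)

(0, 1)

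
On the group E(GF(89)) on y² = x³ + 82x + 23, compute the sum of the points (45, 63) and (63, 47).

(62, 51)

(45, 63) + (63, 47). λ = (47 - 63)/(63 - 45) ≡ 73/18 mod 89. 18⁻¹ ≡ 5 (mod 89), so λ ≡ 9.
  x = λ² - 45 - 63 = 81 - 108 ≡ 62; y = λ·(45 - 62) - 63 ≡ 51. → (62, 51)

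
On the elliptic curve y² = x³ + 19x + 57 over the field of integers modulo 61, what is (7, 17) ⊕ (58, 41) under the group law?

(53, 8)

(7, 17) + (58, 41). λ = (41 - 17)/(58 - 7) ≡ 24/51 mod 61. 51⁻¹ ≡ 6 (mod 61) since 51·6 = 306 ≡ 1, so λ ≡ 22.
  x = λ² - 7 - 58 = 484 - 65 ≡ 53; y = λ·(7 - 53) - 17 ≡ 8. → (53, 8)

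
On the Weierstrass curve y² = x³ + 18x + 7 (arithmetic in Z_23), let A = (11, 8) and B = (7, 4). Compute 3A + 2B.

First 3A:
Repeated addition: build up to 3A.
2A: tangent at (11, 8): λ = (3·11² + 18)/(2·8) ≡ 13/16. 16⁻¹ ≡ 13 (mod 23) since 16·13 = 208 ≡ 1, so λ ≡ 13·13 ≡ 8.
  x = λ² - 11 - 11 = 64 - 22 ≡ 19; y = λ·(11 - 19) - 8 ≡ 20. → (19, 20)
3A: (19, 20) + (11, 8). λ = (8 - 20)/(11 - 19) ≡ 11/15 mod 23. 15⁻¹ ≡ 20 (mod 23), so λ ≡ 13.
  x = λ² - 19 - 11 = 169 - 30 ≡ 1; y = λ·(19 - 1) - 20 ≡ 7. → (1, 7)
3A = (1, 7).
Next 2B:
Repeated addition: build up to 2B.
2B: tangent at (7, 4): λ = (3·7² + 18)/(2·4) ≡ 4/8. 8⁻¹ ≡ 3 (mod 23), so λ ≡ 4·3 ≡ 12.
  x = λ² - 7 - 7 = 144 - 14 ≡ 15; y = λ·(7 - 15) - 4 ≡ 15. → (15, 15)
2B = (15, 15).
Finally 3A + 2B:
(1, 7) + (15, 15). λ = (15 - 7)/(15 - 1) ≡ 8/14 mod 23. 14⁻¹ ≡ 5 (mod 23) since 14·5 = 70 ≡ 1, so λ ≡ 17.
  x = λ² - 1 - 15 = 289 - 16 ≡ 20; y = λ·(1 - 20) - 7 ≡ 15. → (20, 15)

(20, 15)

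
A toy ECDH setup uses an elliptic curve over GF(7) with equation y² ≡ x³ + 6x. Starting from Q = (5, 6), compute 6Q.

Repeated addition: build up to 6Q.
2Q: tangent at (5, 6): λ = (3·5² + 6)/(2·6) ≡ 4/5. 5⁻¹ ≡ 3 (mod 7), so λ ≡ 4·3 ≡ 5.
  x = λ² - 5 - 5 = 25 - 10 ≡ 1; y = λ·(5 - 1) - 6 ≡ 0. → (1, 0)
3Q: (1, 0) + (5, 6). λ = (6 - 0)/(5 - 1) ≡ 6/4 mod 7. 4⁻¹ ≡ 2 (mod 7), so λ ≡ 5.
  x = λ² - 1 - 5 = 25 - 6 ≡ 5; y = λ·(1 - 5) - 0 ≡ 1. → (5, 1)
4Q: (5, 1) + (5, 6): same x and y₁ ≡ -y₂, so the sum is ∞.
5Q: ∞ + (5, 6) = (5, 6) (identity).
6Q: tangent at (5, 6): λ = (3·5² + 6)/(2·6) ≡ 4/5. 5⁻¹ ≡ 3 (mod 7), so λ ≡ 4·3 ≡ 5.
  x = λ² - 5 - 5 = 25 - 10 ≡ 1; y = λ·(5 - 1) - 6 ≡ 0. → (1, 0)

(1, 0)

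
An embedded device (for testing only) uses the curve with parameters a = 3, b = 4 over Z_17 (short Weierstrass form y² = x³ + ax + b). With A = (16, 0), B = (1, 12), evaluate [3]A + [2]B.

(13, 8)

First 3A:
Repeated addition: build up to 3A.
2A: (16, 0) + (16, 0): same x and y₁ ≡ -y₂, so the sum is 𝒪.
3A: 𝒪 + (16, 0) = (16, 0) (identity).
3A = (16, 0).
Next 2B:
Repeated addition: build up to 2B.
2B: tangent at (1, 12): λ = (3·1² + 3)/(2·12) ≡ 6/7. 7⁻¹ ≡ 5 (mod 17), so λ ≡ 6·5 ≡ 13.
  x = λ² - 1 - 1 = 169 - 2 ≡ 14; y = λ·(1 - 14) - 12 ≡ 6. → (14, 6)
2B = (14, 6).
Finally 3A + 2B:
(16, 0) + (14, 6). λ = (6 - 0)/(14 - 16) ≡ 6/15 mod 17. 15⁻¹ ≡ 8 (mod 17), so λ ≡ 14.
  x = λ² - 16 - 14 = 196 - 30 ≡ 13; y = λ·(16 - 13) - 0 ≡ 8. → (13, 8)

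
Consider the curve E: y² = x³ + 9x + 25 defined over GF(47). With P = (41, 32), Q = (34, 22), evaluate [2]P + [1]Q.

First 2P:
Repeated addition: build up to 2P.
2P: tangent at (41, 32): λ = (3·41² + 9)/(2·32) ≡ 23/17. 17⁻¹ ≡ 36 (mod 47), so λ ≡ 23·36 ≡ 29.
  x = λ² - 41 - 41 = 841 - 82 ≡ 7; y = λ·(41 - 7) - 32 ≡ 14. → (7, 14)
2P = (7, 14).
Finally 2P + Q:
(7, 14) + (34, 22). λ = (22 - 14)/(34 - 7) ≡ 8/27 mod 47. 27⁻¹ ≡ 7 (mod 47), so λ ≡ 9.
  x = λ² - 7 - 34 = 81 - 41 ≡ 40; y = λ·(7 - 40) - 14 ≡ 18. → (40, 18)

(40, 18)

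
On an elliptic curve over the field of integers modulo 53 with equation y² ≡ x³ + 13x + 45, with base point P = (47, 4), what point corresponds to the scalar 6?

(40, 8)

Repeated addition: build up to 6P.
2P: tangent at (47, 4): λ = (3·47² + 13)/(2·4) ≡ 15/8. 8⁻¹ ≡ 20 (mod 53) since 8·20 = 160 ≡ 1, so λ ≡ 15·20 ≡ 35.
  x = λ² - 47 - 47 = 1225 - 94 ≡ 18; y = λ·(47 - 18) - 4 ≡ 4. → (18, 4)
3P: (18, 4) + (47, 4). λ = (4 - 4)/(47 - 18) ≡ 0/29 mod 53. 29⁻¹ ≡ 11 (mod 53), so λ ≡ 0.
  x = λ² - 18 - 47 = 0 - 65 ≡ 41; y = λ·(18 - 41) - 4 ≡ 49. → (41, 49)
4P: (41, 49) + (47, 4). λ = (4 - 49)/(47 - 41) ≡ 8/6 mod 53. 6⁻¹ ≡ 9 (mod 53), so λ ≡ 19.
  x = λ² - 41 - 47 = 361 - 88 ≡ 8; y = λ·(41 - 8) - 49 ≡ 48. → (8, 48)
5P: (8, 48) + (47, 4). λ = (4 - 48)/(47 - 8) ≡ 9/39 mod 53. 39⁻¹ ≡ 34 (mod 53) since 39·34 = 1326 ≡ 1, so λ ≡ 41.
  x = λ² - 8 - 47 = 1681 - 55 ≡ 36; y = λ·(8 - 36) - 48 ≡ 23. → (36, 23)
6P: (36, 23) + (47, 4). λ = (4 - 23)/(47 - 36) ≡ 34/11 mod 53. 11⁻¹ ≡ 29 (mod 53), so λ ≡ 32.
  x = λ² - 36 - 47 = 1024 - 83 ≡ 40; y = λ·(36 - 40) - 23 ≡ 8. → (40, 8)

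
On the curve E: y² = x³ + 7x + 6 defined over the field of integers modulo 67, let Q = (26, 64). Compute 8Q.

(44, 41)

Double-and-add on 8 = (1000)₂. Start with Q = (26, 64) for the leading 1-bit.
double: tangent at (26, 64): λ = (3·26² + 7)/(2·64) ≡ 25/61. 61⁻¹ ≡ 11 (mod 67), so λ ≡ 25·11 ≡ 7.
  x = λ² - 26 - 26 = 49 - 52 ≡ 64; y = λ·(26 - 64) - 64 ≡ 5. → (64, 5)
double: tangent at (64, 5): λ = (3·64² + 7)/(2·5) ≡ 34/10. 10⁻¹ ≡ 47 (mod 67), so λ ≡ 34·47 ≡ 57.
  x = λ² - 64 - 64 = 3249 - 128 ≡ 39; y = λ·(64 - 39) - 5 ≡ 13. → (39, 13)
double: tangent at (39, 13): λ = (3·39² + 7)/(2·13) ≡ 14/26. 26⁻¹ ≡ 49 (mod 67) since 26·49 = 1274 ≡ 1, so λ ≡ 14·49 ≡ 16.
  x = λ² - 39 - 39 = 256 - 78 ≡ 44; y = λ·(39 - 44) - 13 ≡ 41. → (44, 41)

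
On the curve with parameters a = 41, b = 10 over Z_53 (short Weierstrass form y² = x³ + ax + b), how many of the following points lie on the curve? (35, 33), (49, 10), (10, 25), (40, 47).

3

(35, 33): 33² ≡ 29, rhs ≡ 12 → off.
(49, 10): 10² ≡ 47, rhs ≡ 47 → on.
(10, 25): 25² ≡ 42, rhs ≡ 42 → on.
(40, 47): 47² ≡ 36, rhs ≡ 36 → on.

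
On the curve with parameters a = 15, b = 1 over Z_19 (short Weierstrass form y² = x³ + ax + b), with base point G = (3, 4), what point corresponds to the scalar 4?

Repeated addition: build up to 4G.
2G: tangent at (3, 4): λ = (3·3² + 15)/(2·4) ≡ 4/8. 8⁻¹ ≡ 12 (mod 19), so λ ≡ 4·12 ≡ 10.
  x = λ² - 3 - 3 = 100 - 6 ≡ 18; y = λ·(3 - 18) - 4 ≡ 17. → (18, 17)
3G: (18, 17) + (3, 4). λ = (4 - 17)/(3 - 18) ≡ 6/4 mod 19. 4⁻¹ ≡ 5 (mod 19), so λ ≡ 11.
  x = λ² - 18 - 3 = 121 - 21 ≡ 5; y = λ·(18 - 5) - 17 ≡ 12. → (5, 12)
4G: (5, 12) + (3, 4). λ = (4 - 12)/(3 - 5) ≡ 11/17 mod 19. 17⁻¹ ≡ 9 (mod 19) since 17·9 = 153 ≡ 1, so λ ≡ 4.
  x = λ² - 5 - 3 = 16 - 8 ≡ 8; y = λ·(5 - 8) - 12 ≡ 14. → (8, 14)

(8, 14)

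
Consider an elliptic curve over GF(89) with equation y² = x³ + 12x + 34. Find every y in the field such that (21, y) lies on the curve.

none

x³ + 12x + 34 = 9547 ≡ 24 (mod 89).
24 is a non-residue mod 89; no y exists.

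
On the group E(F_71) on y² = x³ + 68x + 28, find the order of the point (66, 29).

2P: tangent at (66, 29): λ = (3·66² + 68)/(2·29) ≡ 1/58. 58⁻¹ ≡ 60 (mod 71) since 58·60 = 3480 ≡ 1, so λ ≡ 1·60 ≡ 60.
  x = λ² - 66 - 66 = 3600 - 132 ≡ 60; y = λ·(66 - 60) - 29 ≡ 47. → (60, 47)
3P: (60, 47) + (66, 29). λ = (29 - 47)/(66 - 60) ≡ 53/6 mod 71. 6⁻¹ ≡ 12 (mod 71), so λ ≡ 68.
  x = λ² - 60 - 66 = 4624 - 126 ≡ 25; y = λ·(60 - 25) - 47 ≡ 61. → (25, 61)
4P: (25, 61) + (66, 29). λ = (29 - 61)/(66 - 25) ≡ 39/41 mod 71. 41⁻¹ ≡ 26 (mod 71), so λ ≡ 20.
  x = λ² - 25 - 66 = 400 - 91 ≡ 25; y = λ·(25 - 25) - 61 ≡ 10. → (25, 10)
5P: (25, 10) + (66, 29). λ = (29 - 10)/(66 - 25) ≡ 19/41 mod 71. 41⁻¹ ≡ 26 (mod 71), so λ ≡ 68.
  x = λ² - 25 - 66 = 4624 - 91 ≡ 60; y = λ·(25 - 60) - 10 ≡ 24. → (60, 24)
6P: (60, 24) + (66, 29). λ = (29 - 24)/(66 - 60) ≡ 5/6 mod 71. 6⁻¹ ≡ 12 (mod 71) since 6·12 = 72 ≡ 1, so λ ≡ 60.
  x = λ² - 60 - 66 = 3600 - 126 ≡ 66; y = λ·(60 - 66) - 24 ≡ 42. → (66, 42)
7P: (66, 42) + (66, 29): same x and y₁ ≡ -y₂, so the sum is the point at infinity.
7P = the point at infinity, so the order is 7.

7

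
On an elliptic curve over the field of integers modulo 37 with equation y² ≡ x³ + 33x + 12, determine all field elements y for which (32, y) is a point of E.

x³ + 33x + 12 = 33836 ≡ 18 (mod 37).
18 is a non-residue mod 37; no y exists.

none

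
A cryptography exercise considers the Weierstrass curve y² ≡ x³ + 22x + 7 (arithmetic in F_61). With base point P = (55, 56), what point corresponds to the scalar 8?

(9, 18)

Double-and-add on 8 = (1000)₂. Start with P = (55, 56) for the leading 1-bit.
double: tangent at (55, 56): λ = (3·55² + 22)/(2·56) ≡ 8/51. 51⁻¹ ≡ 6 (mod 61) since 51·6 = 306 ≡ 1, so λ ≡ 8·6 ≡ 48.
  x = λ² - 55 - 55 = 2304 - 110 ≡ 59; y = λ·(55 - 59) - 56 ≡ 57. → (59, 57)
double: tangent at (59, 57): λ = (3·59² + 22)/(2·57) ≡ 34/53. 53⁻¹ ≡ 38 (mod 61), so λ ≡ 34·38 ≡ 11.
  x = λ² - 59 - 59 = 121 - 118 ≡ 3; y = λ·(59 - 3) - 57 ≡ 10. → (3, 10)
double: tangent at (3, 10): λ = (3·3² + 22)/(2·10) ≡ 49/20. 20⁻¹ ≡ 58 (mod 61), so λ ≡ 49·58 ≡ 36.
  x = λ² - 3 - 3 = 1296 - 6 ≡ 9; y = λ·(3 - 9) - 10 ≡ 18. → (9, 18)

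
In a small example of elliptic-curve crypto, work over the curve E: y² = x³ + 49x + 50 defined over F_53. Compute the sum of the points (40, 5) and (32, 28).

(40, 5) + (32, 28). λ = (28 - 5)/(32 - 40) ≡ 23/45 mod 53. 45⁻¹ ≡ 33 (mod 53) since 45·33 = 1485 ≡ 1, so λ ≡ 17.
  x = λ² - 40 - 32 = 289 - 72 ≡ 5; y = λ·(40 - 5) - 5 ≡ 7. → (5, 7)

(5, 7)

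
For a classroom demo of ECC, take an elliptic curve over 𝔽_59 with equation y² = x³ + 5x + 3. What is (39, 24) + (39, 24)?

tangent at (39, 24): λ = (3·39² + 5)/(2·24) ≡ 25/48. 48⁻¹ ≡ 16 (mod 59), so λ ≡ 25·16 ≡ 46.
  x = λ² - 39 - 39 = 2116 - 78 ≡ 32; y = λ·(39 - 32) - 24 ≡ 3. → (32, 3)

(32, 3)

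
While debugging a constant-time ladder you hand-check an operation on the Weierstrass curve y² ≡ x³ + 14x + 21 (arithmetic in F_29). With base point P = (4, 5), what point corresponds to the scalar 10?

(28, 21)

Double-and-add on 10 = (1010)₂. Start with P = (4, 5) for the leading 1-bit.
double: tangent at (4, 5): λ = (3·4² + 14)/(2·5) ≡ 4/10. 10⁻¹ ≡ 3 (mod 29) since 10·3 = 30 ≡ 1, so λ ≡ 4·3 ≡ 12.
  x = λ² - 4 - 4 = 144 - 8 ≡ 20; y = λ·(4 - 20) - 5 ≡ 6. → (20, 6)
double: tangent at (20, 6): λ = (3·20² + 14)/(2·6) ≡ 25/12. 12⁻¹ ≡ 17 (mod 29), so λ ≡ 25·17 ≡ 19.
  x = λ² - 20 - 20 = 361 - 40 ≡ 2; y = λ·(20 - 2) - 6 ≡ 17. → (2, 17)
add P: (2, 17) + (4, 5). λ = (5 - 17)/(4 - 2) ≡ 17/2 mod 29. 2⁻¹ ≡ 15 (mod 29), so λ ≡ 23.
  x = λ² - 2 - 4 = 529 - 6 ≡ 1; y = λ·(2 - 1) - 17 ≡ 6. → (1, 6)
double: tangent at (1, 6): λ = (3·1² + 14)/(2·6) ≡ 17/12. 12⁻¹ ≡ 17 (mod 29), so λ ≡ 17·17 ≡ 28.
  x = λ² - 1 - 1 = 784 - 2 ≡ 28; y = λ·(1 - 28) - 6 ≡ 21. → (28, 21)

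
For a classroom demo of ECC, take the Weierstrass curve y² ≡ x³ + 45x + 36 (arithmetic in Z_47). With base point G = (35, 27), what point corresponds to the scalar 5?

Double-and-add on 5 = (101)₂. Start with G = (35, 27) for the leading 1-bit.
double: tangent at (35, 27): λ = (3·35² + 45)/(2·27) ≡ 7/7. 7⁻¹ ≡ 27 (mod 47), so λ ≡ 7·27 ≡ 1.
  x = λ² - 35 - 35 = 1 - 70 ≡ 25; y = λ·(35 - 25) - 27 ≡ 30. → (25, 30)
double: tangent at (25, 30): λ = (3·25² + 45)/(2·30) ≡ 40/13. 13⁻¹ ≡ 29 (mod 47) since 13·29 = 377 ≡ 1, so λ ≡ 40·29 ≡ 32.
  x = λ² - 25 - 25 = 1024 - 50 ≡ 34; y = λ·(25 - 34) - 30 ≡ 11. → (34, 11)
add G: (34, 11) + (35, 27). λ = (27 - 11)/(35 - 34) ≡ 16/1 mod 47. 1⁻¹ ≡ 1 (mod 47), so λ ≡ 16.
  x = λ² - 34 - 35 = 256 - 69 ≡ 46; y = λ·(34 - 46) - 11 ≡ 32. → (46, 32)

(46, 32)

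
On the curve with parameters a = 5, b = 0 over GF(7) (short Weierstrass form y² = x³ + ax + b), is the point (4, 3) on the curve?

y² = 3² ≡ 2; x³ + 5x + 0 = 84 ≡ 0 (mod 7). 2 ≠ 0.

no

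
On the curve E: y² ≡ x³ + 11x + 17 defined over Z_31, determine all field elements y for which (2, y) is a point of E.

x³ + 11x + 17 = 47 ≡ 16 (mod 31).
Square roots of 16 mod 31: 4 and 27 (since 4² = 16 ≡ 16).

4, 27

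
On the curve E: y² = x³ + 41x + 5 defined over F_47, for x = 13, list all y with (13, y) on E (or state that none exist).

3, 44

x³ + 41x + 5 = 2735 ≡ 9 (mod 47).
Square roots of 9 mod 47: 3 and 44 (since 3² = 9 ≡ 9).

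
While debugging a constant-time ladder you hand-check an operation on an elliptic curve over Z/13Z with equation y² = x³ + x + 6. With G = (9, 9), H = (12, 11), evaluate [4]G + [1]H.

First 4G:
Double-and-add on 4 = (100)₂. Start with G = (9, 9) for the leading 1-bit.
double: tangent at (9, 9): λ = (3·9² + 1)/(2·9) ≡ 10/5. 5⁻¹ ≡ 8 (mod 13), so λ ≡ 10·8 ≡ 2.
  x = λ² - 9 - 9 = 4 - 18 ≡ 12; y = λ·(9 - 12) - 9 ≡ 11. → (12, 11)
double: tangent at (12, 11): λ = (3·12² + 1)/(2·11) ≡ 4/9. 9⁻¹ ≡ 3 (mod 13), so λ ≡ 4·3 ≡ 12.
  x = λ² - 12 - 12 = 144 - 24 ≡ 3; y = λ·(12 - 3) - 11 ≡ 6. → (3, 6)
4G = (3, 6).
Finally 4G + H:
(3, 6) + (12, 11). λ = (11 - 6)/(12 - 3) ≡ 5/9 mod 13. 9⁻¹ ≡ 3 (mod 13), so λ ≡ 2.
  x = λ² - 3 - 12 = 4 - 15 ≡ 2; y = λ·(3 - 2) - 6 ≡ 9. → (2, 9)

(2, 9)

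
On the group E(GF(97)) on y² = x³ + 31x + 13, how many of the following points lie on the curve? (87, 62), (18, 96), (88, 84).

3

(87, 62): 62² ≡ 61, rhs ≡ 61 → on.
(18, 96): 96² ≡ 1, rhs ≡ 1 → on.
(88, 84): 84² ≡ 72, rhs ≡ 72 → on.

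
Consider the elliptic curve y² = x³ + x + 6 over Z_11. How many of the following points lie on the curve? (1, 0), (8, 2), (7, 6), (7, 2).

1

(1, 0): 0² ≡ 0, rhs ≡ 8 → off.
(8, 2): 2² ≡ 4, rhs ≡ 9 → off.
(7, 6): 6² ≡ 3, rhs ≡ 4 → off.
(7, 2): 2² ≡ 4, rhs ≡ 4 → on.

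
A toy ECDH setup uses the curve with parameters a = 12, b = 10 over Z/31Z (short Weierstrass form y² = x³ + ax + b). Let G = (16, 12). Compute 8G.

O

Repeated addition: build up to 8G.
2G: tangent at (16, 12): λ = (3·16² + 12)/(2·12) ≡ 5/24. 24⁻¹ ≡ 22 (mod 31), so λ ≡ 5·22 ≡ 17.
  x = λ² - 16 - 16 = 289 - 32 ≡ 9; y = λ·(16 - 9) - 12 ≡ 14. → (9, 14)
3G: (9, 14) + (16, 12). λ = (12 - 14)/(16 - 9) ≡ 29/7 mod 31. 7⁻¹ ≡ 9 (mod 31), so λ ≡ 13.
  x = λ² - 9 - 16 = 169 - 25 ≡ 20; y = λ·(9 - 20) - 14 ≡ 29. → (20, 29)
4G: (20, 29) + (16, 12). λ = (12 - 29)/(16 - 20) ≡ 14/27 mod 31. 27⁻¹ ≡ 23 (mod 31) since 27·23 = 621 ≡ 1, so λ ≡ 12.
  x = λ² - 20 - 16 = 144 - 36 ≡ 15; y = λ·(20 - 15) - 29 ≡ 0. → (15, 0)
5G: (15, 0) + (16, 12). λ = (12 - 0)/(16 - 15) ≡ 12/1 mod 31. 1⁻¹ ≡ 1 (mod 31), so λ ≡ 12.
  x = λ² - 15 - 16 = 144 - 31 ≡ 20; y = λ·(15 - 20) - 0 ≡ 2. → (20, 2)
6G: (20, 2) + (16, 12). λ = (12 - 2)/(16 - 20) ≡ 10/27 mod 31. 27⁻¹ ≡ 23 (mod 31), so λ ≡ 13.
  x = λ² - 20 - 16 = 169 - 36 ≡ 9; y = λ·(20 - 9) - 2 ≡ 17. → (9, 17)
7G: (9, 17) + (16, 12). λ = (12 - 17)/(16 - 9) ≡ 26/7 mod 31. 7⁻¹ ≡ 9 (mod 31) since 7·9 = 63 ≡ 1, so λ ≡ 17.
  x = λ² - 9 - 16 = 289 - 25 ≡ 16; y = λ·(9 - 16) - 17 ≡ 19. → (16, 19)
8G: (16, 19) + (16, 12): same x and y₁ ≡ -y₂, so the sum is ∞.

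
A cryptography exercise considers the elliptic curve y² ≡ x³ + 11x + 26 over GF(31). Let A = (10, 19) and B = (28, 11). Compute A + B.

(10, 19) + (28, 11). λ = (11 - 19)/(28 - 10) ≡ 23/18 mod 31. 18⁻¹ ≡ 19 (mod 31), so λ ≡ 3.
  x = λ² - 10 - 28 = 9 - 38 ≡ 2; y = λ·(10 - 2) - 19 ≡ 5. → (2, 5)

(2, 5)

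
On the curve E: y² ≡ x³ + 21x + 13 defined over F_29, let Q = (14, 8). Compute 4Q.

Double-and-add on 4 = (100)₂. Start with Q = (14, 8) for the leading 1-bit.
double: tangent at (14, 8): λ = (3·14² + 21)/(2·8) ≡ 0/16. 16⁻¹ ≡ 20 (mod 29) since 16·20 = 320 ≡ 1, so λ ≡ 0·20 ≡ 0.
  x = λ² - 14 - 14 = 0 - 28 ≡ 1; y = λ·(14 - 1) - 8 ≡ 21. → (1, 21)
double: tangent at (1, 21): λ = (3·1² + 21)/(2·21) ≡ 24/13. 13⁻¹ ≡ 9 (mod 29), so λ ≡ 24·9 ≡ 13.
  x = λ² - 1 - 1 = 169 - 2 ≡ 22; y = λ·(1 - 22) - 21 ≡ 25. → (22, 25)

(22, 25)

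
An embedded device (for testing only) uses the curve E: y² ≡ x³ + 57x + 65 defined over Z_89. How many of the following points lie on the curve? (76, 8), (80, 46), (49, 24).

2

(76, 8): 8² ≡ 64, rhs ≡ 64 → on.
(80, 46): 46² ≡ 69, rhs ≡ 69 → on.
(49, 24): 24² ≡ 42, rhs ≡ 1 → off.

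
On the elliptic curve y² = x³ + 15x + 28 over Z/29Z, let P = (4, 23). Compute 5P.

Double-and-add on 5 = (101)₂. Start with P = (4, 23) for the leading 1-bit.
double: tangent at (4, 23): λ = (3·4² + 15)/(2·23) ≡ 5/17. 17⁻¹ ≡ 12 (mod 29) since 17·12 = 204 ≡ 1, so λ ≡ 5·12 ≡ 2.
  x = λ² - 4 - 4 = 4 - 8 ≡ 25; y = λ·(4 - 25) - 23 ≡ 22. → (25, 22)
double: tangent at (25, 22): λ = (3·25² + 15)/(2·22) ≡ 5/15. 15⁻¹ ≡ 2 (mod 29), so λ ≡ 5·2 ≡ 10.
  x = λ² - 25 - 25 = 100 - 50 ≡ 21; y = λ·(25 - 21) - 22 ≡ 18. → (21, 18)
add P: (21, 18) + (4, 23). λ = (23 - 18)/(4 - 21) ≡ 5/12 mod 29. 12⁻¹ ≡ 17 (mod 29), so λ ≡ 27.
  x = λ² - 21 - 4 = 729 - 25 ≡ 8; y = λ·(21 - 8) - 18 ≡ 14. → (8, 14)

(8, 14)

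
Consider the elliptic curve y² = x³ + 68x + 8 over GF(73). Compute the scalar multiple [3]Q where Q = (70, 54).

Repeated addition: build up to 3Q.
2Q: tangent at (70, 54): λ = (3·70² + 68)/(2·54) ≡ 22/35. 35⁻¹ ≡ 48 (mod 73) since 35·48 = 1680 ≡ 1, so λ ≡ 22·48 ≡ 34.
  x = λ² - 70 - 70 = 1156 - 140 ≡ 67; y = λ·(70 - 67) - 54 ≡ 48. → (67, 48)
3Q: (67, 48) + (70, 54). λ = (54 - 48)/(70 - 67) ≡ 6/3 mod 73. 3⁻¹ ≡ 49 (mod 73) since 3·49 = 147 ≡ 1, so λ ≡ 2.
  x = λ² - 67 - 70 = 4 - 137 ≡ 13; y = λ·(67 - 13) - 48 ≡ 60. → (13, 60)

(13, 60)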